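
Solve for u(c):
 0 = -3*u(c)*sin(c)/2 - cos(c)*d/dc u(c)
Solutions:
 u(c) = C1*cos(c)^(3/2)


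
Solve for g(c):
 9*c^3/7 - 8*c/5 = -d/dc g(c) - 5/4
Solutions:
 g(c) = C1 - 9*c^4/28 + 4*c^2/5 - 5*c/4


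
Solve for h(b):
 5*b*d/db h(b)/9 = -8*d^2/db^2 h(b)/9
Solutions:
 h(b) = C1 + C2*erf(sqrt(5)*b/4)


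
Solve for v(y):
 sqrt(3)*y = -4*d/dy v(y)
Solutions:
 v(y) = C1 - sqrt(3)*y^2/8


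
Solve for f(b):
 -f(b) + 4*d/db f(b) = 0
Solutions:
 f(b) = C1*exp(b/4)


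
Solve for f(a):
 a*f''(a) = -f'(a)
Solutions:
 f(a) = C1 + C2*log(a)


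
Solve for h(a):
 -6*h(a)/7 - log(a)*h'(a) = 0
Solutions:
 h(a) = C1*exp(-6*li(a)/7)


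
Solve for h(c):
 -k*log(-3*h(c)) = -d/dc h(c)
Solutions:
 Integral(1/(log(-_y) + log(3)), (_y, h(c))) = C1 + c*k


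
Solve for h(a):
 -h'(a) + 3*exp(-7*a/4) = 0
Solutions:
 h(a) = C1 - 12*exp(-7*a/4)/7


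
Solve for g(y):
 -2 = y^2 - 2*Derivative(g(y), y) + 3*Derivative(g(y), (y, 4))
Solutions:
 g(y) = C1 + C4*exp(2^(1/3)*3^(2/3)*y/3) + y^3/6 + y + (C2*sin(2^(1/3)*3^(1/6)*y/2) + C3*cos(2^(1/3)*3^(1/6)*y/2))*exp(-2^(1/3)*3^(2/3)*y/6)


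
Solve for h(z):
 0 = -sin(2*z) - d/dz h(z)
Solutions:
 h(z) = C1 + cos(2*z)/2


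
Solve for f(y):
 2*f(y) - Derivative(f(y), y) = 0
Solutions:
 f(y) = C1*exp(2*y)


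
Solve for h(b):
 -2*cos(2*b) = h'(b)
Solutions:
 h(b) = C1 - sin(2*b)


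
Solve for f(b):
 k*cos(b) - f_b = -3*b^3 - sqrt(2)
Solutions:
 f(b) = C1 + 3*b^4/4 + sqrt(2)*b + k*sin(b)


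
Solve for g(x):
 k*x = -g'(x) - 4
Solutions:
 g(x) = C1 - k*x^2/2 - 4*x


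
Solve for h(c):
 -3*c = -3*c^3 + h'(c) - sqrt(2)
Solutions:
 h(c) = C1 + 3*c^4/4 - 3*c^2/2 + sqrt(2)*c


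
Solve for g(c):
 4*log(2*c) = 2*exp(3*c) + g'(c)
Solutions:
 g(c) = C1 + 4*c*log(c) + 4*c*(-1 + log(2)) - 2*exp(3*c)/3


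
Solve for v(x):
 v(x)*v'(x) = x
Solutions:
 v(x) = -sqrt(C1 + x^2)
 v(x) = sqrt(C1 + x^2)


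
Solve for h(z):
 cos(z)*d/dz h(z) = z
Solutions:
 h(z) = C1 + Integral(z/cos(z), z)


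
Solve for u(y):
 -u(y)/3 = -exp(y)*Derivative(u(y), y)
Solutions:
 u(y) = C1*exp(-exp(-y)/3)


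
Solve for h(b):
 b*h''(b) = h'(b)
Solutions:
 h(b) = C1 + C2*b^2


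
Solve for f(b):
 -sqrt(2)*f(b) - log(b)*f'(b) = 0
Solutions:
 f(b) = C1*exp(-sqrt(2)*li(b))


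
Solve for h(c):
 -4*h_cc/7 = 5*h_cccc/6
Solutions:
 h(c) = C1 + C2*c + C3*sin(2*sqrt(210)*c/35) + C4*cos(2*sqrt(210)*c/35)


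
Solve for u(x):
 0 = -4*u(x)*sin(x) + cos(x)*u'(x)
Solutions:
 u(x) = C1/cos(x)^4


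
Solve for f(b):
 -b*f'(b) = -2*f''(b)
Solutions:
 f(b) = C1 + C2*erfi(b/2)


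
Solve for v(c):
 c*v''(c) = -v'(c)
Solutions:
 v(c) = C1 + C2*log(c)


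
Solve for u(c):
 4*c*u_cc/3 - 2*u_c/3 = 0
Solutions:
 u(c) = C1 + C2*c^(3/2)


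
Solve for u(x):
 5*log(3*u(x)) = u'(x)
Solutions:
 -Integral(1/(log(_y) + log(3)), (_y, u(x)))/5 = C1 - x


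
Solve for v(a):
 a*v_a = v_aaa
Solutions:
 v(a) = C1 + Integral(C2*airyai(a) + C3*airybi(a), a)


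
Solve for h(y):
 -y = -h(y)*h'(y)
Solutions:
 h(y) = -sqrt(C1 + y^2)
 h(y) = sqrt(C1 + y^2)


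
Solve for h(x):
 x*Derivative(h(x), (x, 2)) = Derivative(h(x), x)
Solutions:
 h(x) = C1 + C2*x^2


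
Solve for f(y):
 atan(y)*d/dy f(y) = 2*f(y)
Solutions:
 f(y) = C1*exp(2*Integral(1/atan(y), y))


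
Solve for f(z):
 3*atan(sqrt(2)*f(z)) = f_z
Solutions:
 Integral(1/atan(sqrt(2)*_y), (_y, f(z))) = C1 + 3*z


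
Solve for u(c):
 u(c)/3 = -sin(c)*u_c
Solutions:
 u(c) = C1*(cos(c) + 1)^(1/6)/(cos(c) - 1)^(1/6)


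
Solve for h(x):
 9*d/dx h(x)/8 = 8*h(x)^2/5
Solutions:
 h(x) = -45/(C1 + 64*x)


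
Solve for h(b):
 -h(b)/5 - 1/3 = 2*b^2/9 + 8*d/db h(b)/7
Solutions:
 h(b) = C1*exp(-7*b/40) - 10*b^2/9 + 800*b/63 - 32735/441


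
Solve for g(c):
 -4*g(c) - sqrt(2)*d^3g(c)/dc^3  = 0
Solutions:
 g(c) = C3*exp(-sqrt(2)*c) + (C1*sin(sqrt(6)*c/2) + C2*cos(sqrt(6)*c/2))*exp(sqrt(2)*c/2)


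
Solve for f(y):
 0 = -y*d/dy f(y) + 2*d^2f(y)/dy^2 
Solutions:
 f(y) = C1 + C2*erfi(y/2)


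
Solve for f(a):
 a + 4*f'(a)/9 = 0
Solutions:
 f(a) = C1 - 9*a^2/8


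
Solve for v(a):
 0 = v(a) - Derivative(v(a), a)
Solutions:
 v(a) = C1*exp(a)


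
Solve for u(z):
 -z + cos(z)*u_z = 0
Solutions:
 u(z) = C1 + Integral(z/cos(z), z)


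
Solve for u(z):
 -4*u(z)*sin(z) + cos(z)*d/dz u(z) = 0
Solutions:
 u(z) = C1/cos(z)^4


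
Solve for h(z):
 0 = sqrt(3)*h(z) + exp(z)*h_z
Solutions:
 h(z) = C1*exp(sqrt(3)*exp(-z))


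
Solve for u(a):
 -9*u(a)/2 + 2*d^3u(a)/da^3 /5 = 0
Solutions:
 u(a) = C3*exp(90^(1/3)*a/2) + (C1*sin(3*10^(1/3)*3^(1/6)*a/4) + C2*cos(3*10^(1/3)*3^(1/6)*a/4))*exp(-90^(1/3)*a/4)


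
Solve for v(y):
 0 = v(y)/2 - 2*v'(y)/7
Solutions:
 v(y) = C1*exp(7*y/4)


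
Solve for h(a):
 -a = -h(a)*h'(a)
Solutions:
 h(a) = -sqrt(C1 + a^2)
 h(a) = sqrt(C1 + a^2)


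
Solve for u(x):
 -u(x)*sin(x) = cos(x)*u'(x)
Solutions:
 u(x) = C1*cos(x)


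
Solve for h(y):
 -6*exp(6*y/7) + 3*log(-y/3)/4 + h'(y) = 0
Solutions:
 h(y) = C1 - 3*y*log(-y)/4 + 3*y*(1 + log(3))/4 + 7*exp(6*y/7)


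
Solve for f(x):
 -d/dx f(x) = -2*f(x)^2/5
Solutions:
 f(x) = -5/(C1 + 2*x)


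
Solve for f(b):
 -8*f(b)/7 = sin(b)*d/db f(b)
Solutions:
 f(b) = C1*(cos(b) + 1)^(4/7)/(cos(b) - 1)^(4/7)


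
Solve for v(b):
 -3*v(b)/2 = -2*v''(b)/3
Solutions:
 v(b) = C1*exp(-3*b/2) + C2*exp(3*b/2)


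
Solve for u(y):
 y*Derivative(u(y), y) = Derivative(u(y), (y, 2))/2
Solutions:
 u(y) = C1 + C2*erfi(y)


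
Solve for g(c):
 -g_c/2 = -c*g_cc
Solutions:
 g(c) = C1 + C2*c^(3/2)


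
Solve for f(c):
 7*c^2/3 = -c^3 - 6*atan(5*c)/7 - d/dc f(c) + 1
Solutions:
 f(c) = C1 - c^4/4 - 7*c^3/9 - 6*c*atan(5*c)/7 + c + 3*log(25*c^2 + 1)/35


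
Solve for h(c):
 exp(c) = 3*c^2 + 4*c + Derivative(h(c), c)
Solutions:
 h(c) = C1 - c^3 - 2*c^2 + exp(c)


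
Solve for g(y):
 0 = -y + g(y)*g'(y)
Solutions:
 g(y) = -sqrt(C1 + y^2)
 g(y) = sqrt(C1 + y^2)


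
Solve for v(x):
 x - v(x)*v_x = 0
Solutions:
 v(x) = -sqrt(C1 + x^2)
 v(x) = sqrt(C1 + x^2)


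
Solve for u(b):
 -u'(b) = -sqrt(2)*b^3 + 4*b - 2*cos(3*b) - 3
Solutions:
 u(b) = C1 + sqrt(2)*b^4/4 - 2*b^2 + 3*b + 2*sin(3*b)/3


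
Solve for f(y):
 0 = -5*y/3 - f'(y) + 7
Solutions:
 f(y) = C1 - 5*y^2/6 + 7*y


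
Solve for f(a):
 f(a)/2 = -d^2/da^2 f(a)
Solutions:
 f(a) = C1*sin(sqrt(2)*a/2) + C2*cos(sqrt(2)*a/2)


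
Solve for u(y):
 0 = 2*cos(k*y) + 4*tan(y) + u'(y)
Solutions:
 u(y) = C1 - 2*Piecewise((sin(k*y)/k, Ne(k, 0)), (y, True)) + 4*log(cos(y))


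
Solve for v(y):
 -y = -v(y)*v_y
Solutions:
 v(y) = -sqrt(C1 + y^2)
 v(y) = sqrt(C1 + y^2)


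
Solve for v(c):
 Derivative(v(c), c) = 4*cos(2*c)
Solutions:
 v(c) = C1 + 2*sin(2*c)


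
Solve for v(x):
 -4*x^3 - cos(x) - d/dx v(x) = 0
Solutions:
 v(x) = C1 - x^4 - sin(x)


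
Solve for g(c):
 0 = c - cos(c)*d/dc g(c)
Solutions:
 g(c) = C1 + Integral(c/cos(c), c)


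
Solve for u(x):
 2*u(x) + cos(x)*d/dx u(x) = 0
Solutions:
 u(x) = C1*(sin(x) - 1)/(sin(x) + 1)


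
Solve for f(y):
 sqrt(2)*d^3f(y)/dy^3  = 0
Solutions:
 f(y) = C1 + C2*y + C3*y^2


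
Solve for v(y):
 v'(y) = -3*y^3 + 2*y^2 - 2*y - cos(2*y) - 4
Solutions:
 v(y) = C1 - 3*y^4/4 + 2*y^3/3 - y^2 - 4*y - sin(2*y)/2


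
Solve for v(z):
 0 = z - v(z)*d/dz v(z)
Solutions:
 v(z) = -sqrt(C1 + z^2)
 v(z) = sqrt(C1 + z^2)


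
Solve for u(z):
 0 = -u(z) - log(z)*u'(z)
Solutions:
 u(z) = C1*exp(-li(z))


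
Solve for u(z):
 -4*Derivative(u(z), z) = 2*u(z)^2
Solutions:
 u(z) = 2/(C1 + z)


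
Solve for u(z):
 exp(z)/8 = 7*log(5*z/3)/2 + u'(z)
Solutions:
 u(z) = C1 - 7*z*log(z)/2 + 7*z*(-log(5) + 1 + log(3))/2 + exp(z)/8


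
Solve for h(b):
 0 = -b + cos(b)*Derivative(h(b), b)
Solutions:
 h(b) = C1 + Integral(b/cos(b), b)


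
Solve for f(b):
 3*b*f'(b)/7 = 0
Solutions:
 f(b) = C1


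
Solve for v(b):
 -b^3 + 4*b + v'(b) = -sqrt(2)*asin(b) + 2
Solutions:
 v(b) = C1 + b^4/4 - 2*b^2 + 2*b - sqrt(2)*(b*asin(b) + sqrt(1 - b^2))


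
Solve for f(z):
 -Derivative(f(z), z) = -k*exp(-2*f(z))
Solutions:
 f(z) = log(-sqrt(C1 + 2*k*z))
 f(z) = log(C1 + 2*k*z)/2


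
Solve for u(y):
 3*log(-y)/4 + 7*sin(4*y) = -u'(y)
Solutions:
 u(y) = C1 - 3*y*log(-y)/4 + 3*y/4 + 7*cos(4*y)/4


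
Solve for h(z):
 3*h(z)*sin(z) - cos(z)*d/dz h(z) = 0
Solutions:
 h(z) = C1/cos(z)^3


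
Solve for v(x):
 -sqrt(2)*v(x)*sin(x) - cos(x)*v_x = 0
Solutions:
 v(x) = C1*cos(x)^(sqrt(2))


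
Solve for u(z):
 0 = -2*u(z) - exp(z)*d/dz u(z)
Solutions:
 u(z) = C1*exp(2*exp(-z))


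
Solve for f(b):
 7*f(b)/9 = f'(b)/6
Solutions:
 f(b) = C1*exp(14*b/3)


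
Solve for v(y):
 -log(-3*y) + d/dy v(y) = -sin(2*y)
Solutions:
 v(y) = C1 + y*log(-y) - y + y*log(3) + cos(2*y)/2


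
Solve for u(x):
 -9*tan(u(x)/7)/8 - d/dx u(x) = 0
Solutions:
 u(x) = -7*asin(C1*exp(-9*x/56)) + 7*pi
 u(x) = 7*asin(C1*exp(-9*x/56))


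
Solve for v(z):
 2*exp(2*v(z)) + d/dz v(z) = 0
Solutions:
 v(z) = log(-sqrt(-1/(C1 - 2*z))) - log(2)/2
 v(z) = log(-1/(C1 - 2*z))/2 - log(2)/2


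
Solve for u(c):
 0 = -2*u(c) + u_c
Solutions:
 u(c) = C1*exp(2*c)


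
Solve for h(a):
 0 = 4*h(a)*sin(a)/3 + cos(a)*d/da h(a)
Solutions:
 h(a) = C1*cos(a)^(4/3)


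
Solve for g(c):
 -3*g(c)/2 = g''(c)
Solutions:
 g(c) = C1*sin(sqrt(6)*c/2) + C2*cos(sqrt(6)*c/2)


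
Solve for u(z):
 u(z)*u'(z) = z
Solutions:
 u(z) = -sqrt(C1 + z^2)
 u(z) = sqrt(C1 + z^2)


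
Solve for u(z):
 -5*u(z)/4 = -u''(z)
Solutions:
 u(z) = C1*exp(-sqrt(5)*z/2) + C2*exp(sqrt(5)*z/2)


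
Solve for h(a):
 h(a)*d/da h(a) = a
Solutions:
 h(a) = -sqrt(C1 + a^2)
 h(a) = sqrt(C1 + a^2)


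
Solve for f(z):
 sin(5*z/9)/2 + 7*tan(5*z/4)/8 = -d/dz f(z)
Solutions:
 f(z) = C1 + 7*log(cos(5*z/4))/10 + 9*cos(5*z/9)/10


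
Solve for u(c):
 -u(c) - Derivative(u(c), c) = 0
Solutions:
 u(c) = C1*exp(-c)


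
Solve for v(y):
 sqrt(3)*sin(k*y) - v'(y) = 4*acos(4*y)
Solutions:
 v(y) = C1 - 4*y*acos(4*y) + sqrt(1 - 16*y^2) + sqrt(3)*Piecewise((-cos(k*y)/k, Ne(k, 0)), (0, True))


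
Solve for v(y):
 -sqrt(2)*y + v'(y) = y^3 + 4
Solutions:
 v(y) = C1 + y^4/4 + sqrt(2)*y^2/2 + 4*y


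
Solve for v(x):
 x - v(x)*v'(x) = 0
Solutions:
 v(x) = -sqrt(C1 + x^2)
 v(x) = sqrt(C1 + x^2)


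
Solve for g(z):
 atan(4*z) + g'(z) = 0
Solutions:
 g(z) = C1 - z*atan(4*z) + log(16*z^2 + 1)/8


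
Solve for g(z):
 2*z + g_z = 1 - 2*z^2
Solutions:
 g(z) = C1 - 2*z^3/3 - z^2 + z


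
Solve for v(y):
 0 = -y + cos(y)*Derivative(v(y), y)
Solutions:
 v(y) = C1 + Integral(y/cos(y), y)


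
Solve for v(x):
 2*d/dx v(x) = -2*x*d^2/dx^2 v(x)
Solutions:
 v(x) = C1 + C2*log(x)


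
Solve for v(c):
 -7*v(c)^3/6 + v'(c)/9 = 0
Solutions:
 v(c) = -sqrt(-1/(C1 + 21*c))
 v(c) = sqrt(-1/(C1 + 21*c))


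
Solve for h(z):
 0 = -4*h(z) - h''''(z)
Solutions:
 h(z) = (C1*sin(z) + C2*cos(z))*exp(-z) + (C3*sin(z) + C4*cos(z))*exp(z)


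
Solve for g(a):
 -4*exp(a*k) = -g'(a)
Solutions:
 g(a) = C1 + 4*exp(a*k)/k


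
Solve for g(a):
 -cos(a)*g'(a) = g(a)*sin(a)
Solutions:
 g(a) = C1*cos(a)


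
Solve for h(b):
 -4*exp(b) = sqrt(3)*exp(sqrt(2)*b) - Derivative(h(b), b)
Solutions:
 h(b) = C1 + 4*exp(b) + sqrt(6)*exp(sqrt(2)*b)/2


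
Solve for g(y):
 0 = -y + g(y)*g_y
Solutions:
 g(y) = -sqrt(C1 + y^2)
 g(y) = sqrt(C1 + y^2)


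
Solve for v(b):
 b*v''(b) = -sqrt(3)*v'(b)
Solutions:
 v(b) = C1 + C2*b^(1 - sqrt(3))


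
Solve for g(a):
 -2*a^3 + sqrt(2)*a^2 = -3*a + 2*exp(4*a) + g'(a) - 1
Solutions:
 g(a) = C1 - a^4/2 + sqrt(2)*a^3/3 + 3*a^2/2 + a - exp(4*a)/2


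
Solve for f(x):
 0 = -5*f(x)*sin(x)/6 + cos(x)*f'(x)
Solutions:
 f(x) = C1/cos(x)^(5/6)


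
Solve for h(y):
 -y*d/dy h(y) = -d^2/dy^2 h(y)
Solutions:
 h(y) = C1 + C2*erfi(sqrt(2)*y/2)


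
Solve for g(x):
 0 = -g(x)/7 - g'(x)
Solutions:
 g(x) = C1*exp(-x/7)


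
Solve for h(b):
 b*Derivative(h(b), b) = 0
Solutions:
 h(b) = C1


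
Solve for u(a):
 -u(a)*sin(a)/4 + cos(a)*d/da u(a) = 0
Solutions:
 u(a) = C1/cos(a)^(1/4)


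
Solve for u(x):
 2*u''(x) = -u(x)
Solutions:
 u(x) = C1*sin(sqrt(2)*x/2) + C2*cos(sqrt(2)*x/2)


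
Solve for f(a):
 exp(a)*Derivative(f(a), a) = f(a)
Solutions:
 f(a) = C1*exp(-exp(-a))


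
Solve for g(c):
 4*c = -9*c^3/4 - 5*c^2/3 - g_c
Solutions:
 g(c) = C1 - 9*c^4/16 - 5*c^3/9 - 2*c^2


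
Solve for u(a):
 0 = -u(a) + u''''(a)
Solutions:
 u(a) = C1*exp(-a) + C2*exp(a) + C3*sin(a) + C4*cos(a)


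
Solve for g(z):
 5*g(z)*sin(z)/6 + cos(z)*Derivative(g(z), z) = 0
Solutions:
 g(z) = C1*cos(z)^(5/6)


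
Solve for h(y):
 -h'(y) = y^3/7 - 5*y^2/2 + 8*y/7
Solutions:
 h(y) = C1 - y^4/28 + 5*y^3/6 - 4*y^2/7


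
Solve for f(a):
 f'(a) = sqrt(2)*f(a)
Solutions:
 f(a) = C1*exp(sqrt(2)*a)


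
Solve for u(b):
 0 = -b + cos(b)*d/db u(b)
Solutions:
 u(b) = C1 + Integral(b/cos(b), b)


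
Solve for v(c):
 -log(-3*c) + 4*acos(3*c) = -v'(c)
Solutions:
 v(c) = C1 + c*log(-c) - 4*c*acos(3*c) - c + c*log(3) + 4*sqrt(1 - 9*c^2)/3


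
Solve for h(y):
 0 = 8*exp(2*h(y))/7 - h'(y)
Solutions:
 h(y) = log(-1/(C1 + 8*y))/2 - log(2) + log(14)/2
 h(y) = log(-sqrt(-1/(C1 + 8*y))) - log(2) + log(14)/2


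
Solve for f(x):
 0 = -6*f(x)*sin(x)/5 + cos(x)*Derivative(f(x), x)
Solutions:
 f(x) = C1/cos(x)^(6/5)


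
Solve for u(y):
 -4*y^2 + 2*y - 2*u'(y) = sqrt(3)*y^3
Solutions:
 u(y) = C1 - sqrt(3)*y^4/8 - 2*y^3/3 + y^2/2


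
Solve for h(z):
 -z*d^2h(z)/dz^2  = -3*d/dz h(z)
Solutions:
 h(z) = C1 + C2*z^4


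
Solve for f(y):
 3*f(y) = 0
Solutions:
 f(y) = 0


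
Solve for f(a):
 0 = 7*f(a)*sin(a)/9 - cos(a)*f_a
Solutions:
 f(a) = C1/cos(a)^(7/9)


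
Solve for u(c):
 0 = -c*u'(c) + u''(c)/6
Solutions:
 u(c) = C1 + C2*erfi(sqrt(3)*c)


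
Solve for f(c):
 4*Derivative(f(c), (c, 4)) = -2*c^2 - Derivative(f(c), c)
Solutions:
 f(c) = C1 + C4*exp(-2^(1/3)*c/2) - 2*c^3/3 + (C2*sin(2^(1/3)*sqrt(3)*c/4) + C3*cos(2^(1/3)*sqrt(3)*c/4))*exp(2^(1/3)*c/4)


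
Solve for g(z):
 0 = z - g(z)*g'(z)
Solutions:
 g(z) = -sqrt(C1 + z^2)
 g(z) = sqrt(C1 + z^2)


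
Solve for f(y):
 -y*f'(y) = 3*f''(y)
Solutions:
 f(y) = C1 + C2*erf(sqrt(6)*y/6)


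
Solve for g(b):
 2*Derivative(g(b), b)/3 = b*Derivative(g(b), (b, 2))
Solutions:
 g(b) = C1 + C2*b^(5/3)


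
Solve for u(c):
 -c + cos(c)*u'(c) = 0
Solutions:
 u(c) = C1 + Integral(c/cos(c), c)


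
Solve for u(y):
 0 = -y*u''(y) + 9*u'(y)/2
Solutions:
 u(y) = C1 + C2*y^(11/2)


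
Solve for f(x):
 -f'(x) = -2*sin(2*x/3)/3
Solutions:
 f(x) = C1 - cos(2*x/3)


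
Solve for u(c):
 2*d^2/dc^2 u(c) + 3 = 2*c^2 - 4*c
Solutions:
 u(c) = C1 + C2*c + c^4/12 - c^3/3 - 3*c^2/4


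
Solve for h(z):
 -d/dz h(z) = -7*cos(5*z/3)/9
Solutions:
 h(z) = C1 + 7*sin(5*z/3)/15


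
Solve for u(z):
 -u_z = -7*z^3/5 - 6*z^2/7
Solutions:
 u(z) = C1 + 7*z^4/20 + 2*z^3/7


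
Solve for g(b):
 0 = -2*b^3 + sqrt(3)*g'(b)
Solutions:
 g(b) = C1 + sqrt(3)*b^4/6


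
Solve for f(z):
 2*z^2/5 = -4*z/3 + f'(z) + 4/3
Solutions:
 f(z) = C1 + 2*z^3/15 + 2*z^2/3 - 4*z/3


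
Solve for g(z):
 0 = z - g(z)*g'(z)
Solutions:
 g(z) = -sqrt(C1 + z^2)
 g(z) = sqrt(C1 + z^2)


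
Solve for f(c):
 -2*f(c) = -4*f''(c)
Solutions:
 f(c) = C1*exp(-sqrt(2)*c/2) + C2*exp(sqrt(2)*c/2)


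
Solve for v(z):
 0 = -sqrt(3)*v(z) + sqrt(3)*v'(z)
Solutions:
 v(z) = C1*exp(z)


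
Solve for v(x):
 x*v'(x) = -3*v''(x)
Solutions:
 v(x) = C1 + C2*erf(sqrt(6)*x/6)


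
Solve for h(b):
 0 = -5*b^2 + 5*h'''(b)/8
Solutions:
 h(b) = C1 + C2*b + C3*b^2 + 2*b^5/15


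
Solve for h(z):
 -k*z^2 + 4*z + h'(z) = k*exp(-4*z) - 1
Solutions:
 h(z) = C1 + k*z^3/3 - k*exp(-4*z)/4 - 2*z^2 - z


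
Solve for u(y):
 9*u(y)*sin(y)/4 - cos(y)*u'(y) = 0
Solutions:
 u(y) = C1/cos(y)^(9/4)


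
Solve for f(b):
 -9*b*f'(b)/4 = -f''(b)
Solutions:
 f(b) = C1 + C2*erfi(3*sqrt(2)*b/4)


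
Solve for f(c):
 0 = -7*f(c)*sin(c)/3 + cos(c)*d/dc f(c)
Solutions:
 f(c) = C1/cos(c)^(7/3)


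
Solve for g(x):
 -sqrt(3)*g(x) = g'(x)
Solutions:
 g(x) = C1*exp(-sqrt(3)*x)


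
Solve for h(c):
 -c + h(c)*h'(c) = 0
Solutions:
 h(c) = -sqrt(C1 + c^2)
 h(c) = sqrt(C1 + c^2)


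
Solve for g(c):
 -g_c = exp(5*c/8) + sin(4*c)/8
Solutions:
 g(c) = C1 - 8*exp(5*c/8)/5 + cos(4*c)/32


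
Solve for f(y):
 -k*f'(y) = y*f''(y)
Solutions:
 f(y) = C1 + y^(1 - re(k))*(C2*sin(log(y)*Abs(im(k))) + C3*cos(log(y)*im(k)))


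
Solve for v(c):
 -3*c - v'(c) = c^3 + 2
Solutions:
 v(c) = C1 - c^4/4 - 3*c^2/2 - 2*c


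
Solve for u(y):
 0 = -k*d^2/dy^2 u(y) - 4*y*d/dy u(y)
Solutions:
 u(y) = C1 + C2*sqrt(k)*erf(sqrt(2)*y*sqrt(1/k))


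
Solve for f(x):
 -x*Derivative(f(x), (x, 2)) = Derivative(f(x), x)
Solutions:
 f(x) = C1 + C2*log(x)


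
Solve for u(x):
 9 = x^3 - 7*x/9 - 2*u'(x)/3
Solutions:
 u(x) = C1 + 3*x^4/8 - 7*x^2/12 - 27*x/2


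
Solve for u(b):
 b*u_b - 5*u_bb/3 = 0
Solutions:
 u(b) = C1 + C2*erfi(sqrt(30)*b/10)


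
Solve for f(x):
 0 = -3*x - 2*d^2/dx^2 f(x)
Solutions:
 f(x) = C1 + C2*x - x^3/4


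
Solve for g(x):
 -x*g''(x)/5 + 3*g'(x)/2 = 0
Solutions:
 g(x) = C1 + C2*x^(17/2)


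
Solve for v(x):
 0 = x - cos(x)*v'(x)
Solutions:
 v(x) = C1 + Integral(x/cos(x), x)


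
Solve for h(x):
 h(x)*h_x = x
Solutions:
 h(x) = -sqrt(C1 + x^2)
 h(x) = sqrt(C1 + x^2)


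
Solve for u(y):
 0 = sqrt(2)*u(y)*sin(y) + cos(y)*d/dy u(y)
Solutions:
 u(y) = C1*cos(y)^(sqrt(2))


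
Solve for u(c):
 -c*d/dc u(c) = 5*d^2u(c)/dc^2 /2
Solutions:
 u(c) = C1 + C2*erf(sqrt(5)*c/5)


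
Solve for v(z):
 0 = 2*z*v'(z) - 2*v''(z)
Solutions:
 v(z) = C1 + C2*erfi(sqrt(2)*z/2)


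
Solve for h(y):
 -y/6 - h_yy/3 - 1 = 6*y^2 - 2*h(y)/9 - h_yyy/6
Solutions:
 h(y) = C1*exp(y*(2^(2/3) + 2*2^(1/3) + 4)/6)*sin(2^(1/3)*sqrt(3)*y*(2 - 2^(1/3))/6) + C2*exp(y*(2^(2/3) + 2*2^(1/3) + 4)/6)*cos(2^(1/3)*sqrt(3)*y*(2 - 2^(1/3))/6) + C3*exp(y*(-2*2^(1/3) - 2^(2/3) + 2)/3) + 27*y^2 + 3*y/4 + 171/2


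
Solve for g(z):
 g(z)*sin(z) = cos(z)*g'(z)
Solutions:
 g(z) = C1/cos(z)


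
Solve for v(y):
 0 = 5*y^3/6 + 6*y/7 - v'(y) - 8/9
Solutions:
 v(y) = C1 + 5*y^4/24 + 3*y^2/7 - 8*y/9


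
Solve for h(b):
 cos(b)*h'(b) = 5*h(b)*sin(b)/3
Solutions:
 h(b) = C1/cos(b)^(5/3)


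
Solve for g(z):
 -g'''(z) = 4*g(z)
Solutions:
 g(z) = C3*exp(-2^(2/3)*z) + (C1*sin(2^(2/3)*sqrt(3)*z/2) + C2*cos(2^(2/3)*sqrt(3)*z/2))*exp(2^(2/3)*z/2)


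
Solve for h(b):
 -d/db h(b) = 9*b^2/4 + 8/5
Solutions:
 h(b) = C1 - 3*b^3/4 - 8*b/5


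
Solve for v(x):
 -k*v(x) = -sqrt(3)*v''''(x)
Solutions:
 v(x) = C1*exp(-3^(7/8)*k^(1/4)*x/3) + C2*exp(3^(7/8)*k^(1/4)*x/3) + C3*exp(-3^(7/8)*I*k^(1/4)*x/3) + C4*exp(3^(7/8)*I*k^(1/4)*x/3)


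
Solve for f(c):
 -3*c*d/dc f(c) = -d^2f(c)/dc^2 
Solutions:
 f(c) = C1 + C2*erfi(sqrt(6)*c/2)


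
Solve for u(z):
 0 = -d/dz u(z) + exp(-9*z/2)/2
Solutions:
 u(z) = C1 - exp(-9*z/2)/9


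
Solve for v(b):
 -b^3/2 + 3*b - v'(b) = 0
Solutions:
 v(b) = C1 - b^4/8 + 3*b^2/2


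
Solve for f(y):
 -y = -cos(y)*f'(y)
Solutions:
 f(y) = C1 + Integral(y/cos(y), y)


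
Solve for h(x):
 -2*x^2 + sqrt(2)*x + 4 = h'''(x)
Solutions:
 h(x) = C1 + C2*x + C3*x^2 - x^5/30 + sqrt(2)*x^4/24 + 2*x^3/3


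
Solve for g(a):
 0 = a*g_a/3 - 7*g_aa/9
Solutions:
 g(a) = C1 + C2*erfi(sqrt(42)*a/14)


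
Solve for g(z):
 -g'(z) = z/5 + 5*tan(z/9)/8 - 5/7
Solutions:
 g(z) = C1 - z^2/10 + 5*z/7 + 45*log(cos(z/9))/8


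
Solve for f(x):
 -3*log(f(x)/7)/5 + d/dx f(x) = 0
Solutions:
 5*Integral(1/(-log(_y) + log(7)), (_y, f(x)))/3 = C1 - x


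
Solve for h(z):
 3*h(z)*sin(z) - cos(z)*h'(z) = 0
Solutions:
 h(z) = C1/cos(z)^3


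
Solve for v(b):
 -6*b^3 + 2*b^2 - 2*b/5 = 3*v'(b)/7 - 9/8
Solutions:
 v(b) = C1 - 7*b^4/2 + 14*b^3/9 - 7*b^2/15 + 21*b/8


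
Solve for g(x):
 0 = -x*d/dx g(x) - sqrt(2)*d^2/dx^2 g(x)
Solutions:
 g(x) = C1 + C2*erf(2^(1/4)*x/2)


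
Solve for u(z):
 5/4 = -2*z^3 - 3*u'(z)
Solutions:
 u(z) = C1 - z^4/6 - 5*z/12


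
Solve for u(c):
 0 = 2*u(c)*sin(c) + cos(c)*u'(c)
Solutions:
 u(c) = C1*cos(c)^2


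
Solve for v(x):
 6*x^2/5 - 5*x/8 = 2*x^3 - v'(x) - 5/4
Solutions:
 v(x) = C1 + x^4/2 - 2*x^3/5 + 5*x^2/16 - 5*x/4


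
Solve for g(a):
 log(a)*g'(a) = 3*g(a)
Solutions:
 g(a) = C1*exp(3*li(a))


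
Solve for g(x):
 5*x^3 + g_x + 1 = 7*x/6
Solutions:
 g(x) = C1 - 5*x^4/4 + 7*x^2/12 - x


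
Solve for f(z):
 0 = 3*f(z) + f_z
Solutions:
 f(z) = C1*exp(-3*z)


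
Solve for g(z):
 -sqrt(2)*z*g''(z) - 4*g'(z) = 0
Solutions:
 g(z) = C1 + C2*z^(1 - 2*sqrt(2))


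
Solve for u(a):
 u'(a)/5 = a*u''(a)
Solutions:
 u(a) = C1 + C2*a^(6/5)


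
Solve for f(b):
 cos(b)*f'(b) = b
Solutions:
 f(b) = C1 + Integral(b/cos(b), b)


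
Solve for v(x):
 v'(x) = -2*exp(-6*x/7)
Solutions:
 v(x) = C1 + 7*exp(-6*x/7)/3


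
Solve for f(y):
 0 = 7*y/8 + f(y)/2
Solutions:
 f(y) = -7*y/4


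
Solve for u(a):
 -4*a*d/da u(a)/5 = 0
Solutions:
 u(a) = C1


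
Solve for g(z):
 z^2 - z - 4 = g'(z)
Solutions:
 g(z) = C1 + z^3/3 - z^2/2 - 4*z


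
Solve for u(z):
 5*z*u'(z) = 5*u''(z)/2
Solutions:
 u(z) = C1 + C2*erfi(z)


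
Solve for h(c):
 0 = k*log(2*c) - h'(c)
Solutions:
 h(c) = C1 + c*k*log(c) - c*k + c*k*log(2)


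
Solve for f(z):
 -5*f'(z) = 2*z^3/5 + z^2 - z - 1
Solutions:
 f(z) = C1 - z^4/50 - z^3/15 + z^2/10 + z/5


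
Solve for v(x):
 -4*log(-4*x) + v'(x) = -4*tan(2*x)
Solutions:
 v(x) = C1 + 4*x*log(-x) - 4*x + 8*x*log(2) + 2*log(cos(2*x))


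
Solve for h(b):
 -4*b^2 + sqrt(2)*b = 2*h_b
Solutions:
 h(b) = C1 - 2*b^3/3 + sqrt(2)*b^2/4


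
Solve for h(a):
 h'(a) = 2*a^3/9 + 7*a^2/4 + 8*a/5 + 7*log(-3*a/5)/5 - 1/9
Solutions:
 h(a) = C1 + a^4/18 + 7*a^3/12 + 4*a^2/5 + 7*a*log(-a)/5 + a*(-63*log(5) - 68 + 63*log(3))/45


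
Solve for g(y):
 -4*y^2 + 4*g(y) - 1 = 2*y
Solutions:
 g(y) = y^2 + y/2 + 1/4


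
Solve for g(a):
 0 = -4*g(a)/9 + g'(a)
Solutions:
 g(a) = C1*exp(4*a/9)


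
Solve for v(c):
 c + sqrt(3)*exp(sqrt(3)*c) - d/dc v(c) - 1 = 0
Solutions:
 v(c) = C1 + c^2/2 - c + exp(sqrt(3)*c)


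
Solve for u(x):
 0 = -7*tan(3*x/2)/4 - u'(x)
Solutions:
 u(x) = C1 + 7*log(cos(3*x/2))/6


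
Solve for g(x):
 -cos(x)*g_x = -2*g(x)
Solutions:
 g(x) = C1*(sin(x) + 1)/(sin(x) - 1)


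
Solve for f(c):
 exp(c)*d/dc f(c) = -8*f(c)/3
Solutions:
 f(c) = C1*exp(8*exp(-c)/3)


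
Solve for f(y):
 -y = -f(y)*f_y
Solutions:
 f(y) = -sqrt(C1 + y^2)
 f(y) = sqrt(C1 + y^2)


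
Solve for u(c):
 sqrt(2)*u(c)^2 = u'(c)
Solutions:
 u(c) = -1/(C1 + sqrt(2)*c)


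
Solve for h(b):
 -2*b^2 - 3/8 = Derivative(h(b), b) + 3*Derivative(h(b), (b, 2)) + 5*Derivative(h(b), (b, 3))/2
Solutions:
 h(b) = C1 - 2*b^3/3 + 6*b^2 - 211*b/8 + (C2*sin(b/5) + C3*cos(b/5))*exp(-3*b/5)


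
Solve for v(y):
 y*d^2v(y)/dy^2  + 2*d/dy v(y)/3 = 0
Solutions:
 v(y) = C1 + C2*y^(1/3)


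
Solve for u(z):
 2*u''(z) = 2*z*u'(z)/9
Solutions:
 u(z) = C1 + C2*erfi(sqrt(2)*z/6)


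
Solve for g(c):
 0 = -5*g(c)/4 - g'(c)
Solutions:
 g(c) = C1*exp(-5*c/4)


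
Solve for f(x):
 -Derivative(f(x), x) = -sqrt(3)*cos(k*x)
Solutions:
 f(x) = C1 + sqrt(3)*sin(k*x)/k


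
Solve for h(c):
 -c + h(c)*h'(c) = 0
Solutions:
 h(c) = -sqrt(C1 + c^2)
 h(c) = sqrt(C1 + c^2)


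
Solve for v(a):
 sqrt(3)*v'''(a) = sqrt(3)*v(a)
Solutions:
 v(a) = C3*exp(a) + (C1*sin(sqrt(3)*a/2) + C2*cos(sqrt(3)*a/2))*exp(-a/2)


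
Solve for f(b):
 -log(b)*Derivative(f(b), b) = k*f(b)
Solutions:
 f(b) = C1*exp(-k*li(b))


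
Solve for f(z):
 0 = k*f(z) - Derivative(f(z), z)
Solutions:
 f(z) = C1*exp(k*z)


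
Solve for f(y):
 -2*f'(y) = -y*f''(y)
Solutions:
 f(y) = C1 + C2*y^3


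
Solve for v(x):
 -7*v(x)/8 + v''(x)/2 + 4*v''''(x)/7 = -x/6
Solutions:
 v(x) = C1*exp(-sqrt(14)*x/4) + C2*exp(sqrt(14)*x/4) + C3*sin(sqrt(7)*x/2) + C4*cos(sqrt(7)*x/2) + 4*x/21


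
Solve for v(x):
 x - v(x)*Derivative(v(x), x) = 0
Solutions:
 v(x) = -sqrt(C1 + x^2)
 v(x) = sqrt(C1 + x^2)


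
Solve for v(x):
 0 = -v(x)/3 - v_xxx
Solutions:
 v(x) = C3*exp(-3^(2/3)*x/3) + (C1*sin(3^(1/6)*x/2) + C2*cos(3^(1/6)*x/2))*exp(3^(2/3)*x/6)


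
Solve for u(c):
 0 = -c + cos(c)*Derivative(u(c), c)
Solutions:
 u(c) = C1 + Integral(c/cos(c), c)


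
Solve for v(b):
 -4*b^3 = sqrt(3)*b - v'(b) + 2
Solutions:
 v(b) = C1 + b^4 + sqrt(3)*b^2/2 + 2*b


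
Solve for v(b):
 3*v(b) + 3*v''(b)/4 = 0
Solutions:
 v(b) = C1*sin(2*b) + C2*cos(2*b)


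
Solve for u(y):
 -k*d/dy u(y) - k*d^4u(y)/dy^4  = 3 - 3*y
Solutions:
 u(y) = C1 + C4*exp(-y) + (C2*sin(sqrt(3)*y/2) + C3*cos(sqrt(3)*y/2))*exp(y/2) + 3*y^2/(2*k) - 3*y/k


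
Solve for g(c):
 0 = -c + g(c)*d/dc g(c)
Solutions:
 g(c) = -sqrt(C1 + c^2)
 g(c) = sqrt(C1 + c^2)


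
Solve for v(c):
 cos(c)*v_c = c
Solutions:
 v(c) = C1 + Integral(c/cos(c), c)


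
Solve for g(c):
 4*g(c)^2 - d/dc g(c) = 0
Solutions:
 g(c) = -1/(C1 + 4*c)


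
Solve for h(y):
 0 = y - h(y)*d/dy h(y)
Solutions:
 h(y) = -sqrt(C1 + y^2)
 h(y) = sqrt(C1 + y^2)


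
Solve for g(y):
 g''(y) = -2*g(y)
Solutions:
 g(y) = C1*sin(sqrt(2)*y) + C2*cos(sqrt(2)*y)


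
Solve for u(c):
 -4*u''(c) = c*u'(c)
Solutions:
 u(c) = C1 + C2*erf(sqrt(2)*c/4)


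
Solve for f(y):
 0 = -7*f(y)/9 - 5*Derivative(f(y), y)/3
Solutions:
 f(y) = C1*exp(-7*y/15)


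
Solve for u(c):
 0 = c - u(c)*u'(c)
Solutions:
 u(c) = -sqrt(C1 + c^2)
 u(c) = sqrt(C1 + c^2)


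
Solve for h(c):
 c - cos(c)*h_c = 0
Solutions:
 h(c) = C1 + Integral(c/cos(c), c)


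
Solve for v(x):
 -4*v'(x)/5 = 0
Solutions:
 v(x) = C1


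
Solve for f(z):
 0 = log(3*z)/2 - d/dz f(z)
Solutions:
 f(z) = C1 + z*log(z)/2 - z/2 + z*log(3)/2


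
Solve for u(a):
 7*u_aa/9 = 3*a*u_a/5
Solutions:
 u(a) = C1 + C2*erfi(3*sqrt(210)*a/70)


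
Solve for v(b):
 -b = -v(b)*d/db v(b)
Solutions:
 v(b) = -sqrt(C1 + b^2)
 v(b) = sqrt(C1 + b^2)


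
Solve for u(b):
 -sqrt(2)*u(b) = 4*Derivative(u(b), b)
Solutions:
 u(b) = C1*exp(-sqrt(2)*b/4)


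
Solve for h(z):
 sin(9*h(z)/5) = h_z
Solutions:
 -z + 5*log(cos(9*h(z)/5) - 1)/18 - 5*log(cos(9*h(z)/5) + 1)/18 = C1


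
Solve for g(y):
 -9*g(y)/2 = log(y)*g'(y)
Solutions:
 g(y) = C1*exp(-9*li(y)/2)


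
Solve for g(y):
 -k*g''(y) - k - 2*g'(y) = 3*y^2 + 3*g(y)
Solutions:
 g(y) = C1*exp(y*(sqrt(1 - 3*k) - 1)/k) + C2*exp(-y*(sqrt(1 - 3*k) + 1)/k) + k/3 - y^2 + 4*y/3 - 8/9


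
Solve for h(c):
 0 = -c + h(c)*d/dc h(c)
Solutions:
 h(c) = -sqrt(C1 + c^2)
 h(c) = sqrt(C1 + c^2)


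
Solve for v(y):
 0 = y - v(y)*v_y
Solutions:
 v(y) = -sqrt(C1 + y^2)
 v(y) = sqrt(C1 + y^2)


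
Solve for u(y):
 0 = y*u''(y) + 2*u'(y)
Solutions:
 u(y) = C1 + C2/y


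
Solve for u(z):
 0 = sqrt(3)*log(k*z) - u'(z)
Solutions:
 u(z) = C1 + sqrt(3)*z*log(k*z) - sqrt(3)*z


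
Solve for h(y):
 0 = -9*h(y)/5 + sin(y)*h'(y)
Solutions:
 h(y) = C1*(cos(y) - 1)^(9/10)/(cos(y) + 1)^(9/10)


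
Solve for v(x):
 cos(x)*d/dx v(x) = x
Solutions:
 v(x) = C1 + Integral(x/cos(x), x)


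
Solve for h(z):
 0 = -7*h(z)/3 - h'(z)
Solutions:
 h(z) = C1*exp(-7*z/3)


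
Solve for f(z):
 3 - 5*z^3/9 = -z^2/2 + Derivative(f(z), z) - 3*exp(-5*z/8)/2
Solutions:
 f(z) = C1 - 5*z^4/36 + z^3/6 + 3*z - 12*exp(-5*z/8)/5


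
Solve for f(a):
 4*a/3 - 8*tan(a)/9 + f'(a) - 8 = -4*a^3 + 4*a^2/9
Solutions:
 f(a) = C1 - a^4 + 4*a^3/27 - 2*a^2/3 + 8*a - 8*log(cos(a))/9


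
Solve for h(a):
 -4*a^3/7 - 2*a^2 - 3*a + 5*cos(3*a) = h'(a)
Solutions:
 h(a) = C1 - a^4/7 - 2*a^3/3 - 3*a^2/2 + 5*sin(3*a)/3


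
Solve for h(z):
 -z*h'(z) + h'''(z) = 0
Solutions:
 h(z) = C1 + Integral(C2*airyai(z) + C3*airybi(z), z)


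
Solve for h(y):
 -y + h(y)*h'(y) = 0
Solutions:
 h(y) = -sqrt(C1 + y^2)
 h(y) = sqrt(C1 + y^2)


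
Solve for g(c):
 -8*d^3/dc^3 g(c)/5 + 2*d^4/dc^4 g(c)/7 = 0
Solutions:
 g(c) = C1 + C2*c + C3*c^2 + C4*exp(28*c/5)


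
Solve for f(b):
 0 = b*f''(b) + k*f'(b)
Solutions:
 f(b) = C1 + b^(1 - re(k))*(C2*sin(log(b)*Abs(im(k))) + C3*cos(log(b)*im(k)))


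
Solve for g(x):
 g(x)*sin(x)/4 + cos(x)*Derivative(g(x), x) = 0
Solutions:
 g(x) = C1*cos(x)^(1/4)


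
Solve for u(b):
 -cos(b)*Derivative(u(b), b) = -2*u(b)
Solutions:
 u(b) = C1*(sin(b) + 1)/(sin(b) - 1)


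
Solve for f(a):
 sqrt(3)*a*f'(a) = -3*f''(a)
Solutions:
 f(a) = C1 + C2*erf(sqrt(2)*3^(3/4)*a/6)


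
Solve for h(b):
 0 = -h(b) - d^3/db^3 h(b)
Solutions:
 h(b) = C3*exp(-b) + (C1*sin(sqrt(3)*b/2) + C2*cos(sqrt(3)*b/2))*exp(b/2)


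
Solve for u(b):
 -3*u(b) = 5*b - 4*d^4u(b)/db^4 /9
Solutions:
 u(b) = C1*exp(-sqrt(2)*3^(3/4)*b/2) + C2*exp(sqrt(2)*3^(3/4)*b/2) + C3*sin(sqrt(2)*3^(3/4)*b/2) + C4*cos(sqrt(2)*3^(3/4)*b/2) - 5*b/3


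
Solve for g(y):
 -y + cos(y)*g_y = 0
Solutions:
 g(y) = C1 + Integral(y/cos(y), y)


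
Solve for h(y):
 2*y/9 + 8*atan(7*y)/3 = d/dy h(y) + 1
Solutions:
 h(y) = C1 + y^2/9 + 8*y*atan(7*y)/3 - y - 4*log(49*y^2 + 1)/21


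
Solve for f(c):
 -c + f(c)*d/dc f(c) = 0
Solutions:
 f(c) = -sqrt(C1 + c^2)
 f(c) = sqrt(C1 + c^2)


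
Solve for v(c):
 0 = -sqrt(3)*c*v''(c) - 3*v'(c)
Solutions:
 v(c) = C1 + C2*c^(1 - sqrt(3))


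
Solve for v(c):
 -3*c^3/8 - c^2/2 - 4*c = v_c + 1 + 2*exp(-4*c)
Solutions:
 v(c) = C1 - 3*c^4/32 - c^3/6 - 2*c^2 - c + exp(-4*c)/2


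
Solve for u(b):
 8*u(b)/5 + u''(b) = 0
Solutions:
 u(b) = C1*sin(2*sqrt(10)*b/5) + C2*cos(2*sqrt(10)*b/5)


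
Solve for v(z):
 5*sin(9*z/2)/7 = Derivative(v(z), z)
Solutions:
 v(z) = C1 - 10*cos(9*z/2)/63


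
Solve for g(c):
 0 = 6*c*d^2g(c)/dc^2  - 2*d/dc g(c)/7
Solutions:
 g(c) = C1 + C2*c^(22/21)


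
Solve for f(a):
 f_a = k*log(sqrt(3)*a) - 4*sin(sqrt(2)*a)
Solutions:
 f(a) = C1 + a*k*(log(a) - 1) + a*k*log(3)/2 + 2*sqrt(2)*cos(sqrt(2)*a)


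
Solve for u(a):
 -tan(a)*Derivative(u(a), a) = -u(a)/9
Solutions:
 u(a) = C1*sin(a)^(1/9)


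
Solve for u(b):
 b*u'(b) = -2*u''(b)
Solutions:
 u(b) = C1 + C2*erf(b/2)


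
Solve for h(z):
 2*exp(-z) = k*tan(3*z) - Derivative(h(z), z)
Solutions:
 h(z) = C1 + k*log(tan(3*z)^2 + 1)/6 + 2*exp(-z)


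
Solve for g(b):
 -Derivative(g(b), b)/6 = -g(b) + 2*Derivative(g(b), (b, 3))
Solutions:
 g(b) = C1*exp(b*(-(54 + sqrt(2917))^(1/3) + (54 + sqrt(2917))^(-1/3))/12)*sin(sqrt(3)*b*((54 + sqrt(2917))^(-1/3) + (54 + sqrt(2917))^(1/3))/12) + C2*exp(b*(-(54 + sqrt(2917))^(1/3) + (54 + sqrt(2917))^(-1/3))/12)*cos(sqrt(3)*b*((54 + sqrt(2917))^(-1/3) + (54 + sqrt(2917))^(1/3))/12) + C3*exp(-b*(-(54 + sqrt(2917))^(1/3) + (54 + sqrt(2917))^(-1/3))/6)


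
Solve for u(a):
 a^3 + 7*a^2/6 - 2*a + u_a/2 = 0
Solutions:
 u(a) = C1 - a^4/2 - 7*a^3/9 + 2*a^2


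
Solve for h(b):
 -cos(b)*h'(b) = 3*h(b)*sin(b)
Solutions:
 h(b) = C1*cos(b)^3


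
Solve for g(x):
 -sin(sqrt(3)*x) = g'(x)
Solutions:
 g(x) = C1 + sqrt(3)*cos(sqrt(3)*x)/3


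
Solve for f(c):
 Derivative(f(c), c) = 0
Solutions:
 f(c) = C1


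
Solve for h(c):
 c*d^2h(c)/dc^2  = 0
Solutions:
 h(c) = C1 + C2*c


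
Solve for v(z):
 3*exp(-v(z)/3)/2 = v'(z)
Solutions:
 v(z) = 3*log(C1 + z/2)


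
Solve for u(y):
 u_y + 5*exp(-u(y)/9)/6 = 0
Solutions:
 u(y) = 9*log(C1 - 5*y/54)


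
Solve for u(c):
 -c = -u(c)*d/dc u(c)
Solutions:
 u(c) = -sqrt(C1 + c^2)
 u(c) = sqrt(C1 + c^2)


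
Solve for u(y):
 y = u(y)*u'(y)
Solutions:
 u(y) = -sqrt(C1 + y^2)
 u(y) = sqrt(C1 + y^2)


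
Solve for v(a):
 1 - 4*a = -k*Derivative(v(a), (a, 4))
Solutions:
 v(a) = C1 + C2*a + C3*a^2 + C4*a^3 + a^5/(30*k) - a^4/(24*k)


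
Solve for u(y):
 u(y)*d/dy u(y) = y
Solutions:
 u(y) = -sqrt(C1 + y^2)
 u(y) = sqrt(C1 + y^2)


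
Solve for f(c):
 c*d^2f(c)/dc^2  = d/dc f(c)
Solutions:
 f(c) = C1 + C2*c^2


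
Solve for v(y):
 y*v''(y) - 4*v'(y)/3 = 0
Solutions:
 v(y) = C1 + C2*y^(7/3)


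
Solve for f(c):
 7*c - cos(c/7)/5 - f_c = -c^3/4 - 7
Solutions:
 f(c) = C1 + c^4/16 + 7*c^2/2 + 7*c - 7*sin(c/7)/5


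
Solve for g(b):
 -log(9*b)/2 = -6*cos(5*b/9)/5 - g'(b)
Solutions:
 g(b) = C1 + b*log(b)/2 - b/2 + b*log(3) - 54*sin(5*b/9)/25


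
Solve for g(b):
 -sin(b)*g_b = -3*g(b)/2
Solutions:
 g(b) = C1*(cos(b) - 1)^(3/4)/(cos(b) + 1)^(3/4)


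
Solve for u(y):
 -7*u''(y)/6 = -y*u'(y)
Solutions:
 u(y) = C1 + C2*erfi(sqrt(21)*y/7)


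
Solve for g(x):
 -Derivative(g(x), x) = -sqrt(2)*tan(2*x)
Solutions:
 g(x) = C1 - sqrt(2)*log(cos(2*x))/2


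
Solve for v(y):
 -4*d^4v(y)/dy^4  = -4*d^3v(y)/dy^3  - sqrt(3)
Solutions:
 v(y) = C1 + C2*y + C3*y^2 + C4*exp(y) - sqrt(3)*y^3/24


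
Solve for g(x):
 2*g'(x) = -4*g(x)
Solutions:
 g(x) = C1*exp(-2*x)


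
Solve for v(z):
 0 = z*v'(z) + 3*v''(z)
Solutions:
 v(z) = C1 + C2*erf(sqrt(6)*z/6)


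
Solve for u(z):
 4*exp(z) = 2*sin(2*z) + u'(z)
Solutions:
 u(z) = C1 + 4*exp(z) + cos(2*z)


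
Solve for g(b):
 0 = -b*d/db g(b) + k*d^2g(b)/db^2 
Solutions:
 g(b) = C1 + C2*erf(sqrt(2)*b*sqrt(-1/k)/2)/sqrt(-1/k)


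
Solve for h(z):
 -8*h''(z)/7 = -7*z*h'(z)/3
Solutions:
 h(z) = C1 + C2*erfi(7*sqrt(3)*z/12)


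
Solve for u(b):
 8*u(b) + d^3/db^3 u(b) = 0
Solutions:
 u(b) = C3*exp(-2*b) + (C1*sin(sqrt(3)*b) + C2*cos(sqrt(3)*b))*exp(b)


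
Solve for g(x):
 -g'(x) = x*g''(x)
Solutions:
 g(x) = C1 + C2*log(x)


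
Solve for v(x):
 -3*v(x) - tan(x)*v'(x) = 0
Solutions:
 v(x) = C1/sin(x)^3


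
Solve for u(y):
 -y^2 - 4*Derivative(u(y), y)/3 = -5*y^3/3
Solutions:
 u(y) = C1 + 5*y^4/16 - y^3/4


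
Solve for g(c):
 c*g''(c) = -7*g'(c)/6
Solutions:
 g(c) = C1 + C2/c^(1/6)


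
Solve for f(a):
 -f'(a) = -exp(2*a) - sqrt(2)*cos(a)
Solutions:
 f(a) = C1 + exp(2*a)/2 + sqrt(2)*sin(a)


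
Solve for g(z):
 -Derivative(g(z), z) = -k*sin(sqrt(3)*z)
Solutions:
 g(z) = C1 - sqrt(3)*k*cos(sqrt(3)*z)/3


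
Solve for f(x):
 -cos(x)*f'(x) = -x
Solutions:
 f(x) = C1 + Integral(x/cos(x), x)


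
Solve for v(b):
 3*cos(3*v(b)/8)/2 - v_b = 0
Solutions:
 -3*b/2 - 4*log(sin(3*v(b)/8) - 1)/3 + 4*log(sin(3*v(b)/8) + 1)/3 = C1


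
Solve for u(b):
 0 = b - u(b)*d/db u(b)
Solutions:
 u(b) = -sqrt(C1 + b^2)
 u(b) = sqrt(C1 + b^2)


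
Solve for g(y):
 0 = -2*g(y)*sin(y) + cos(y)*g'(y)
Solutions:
 g(y) = C1/cos(y)^2


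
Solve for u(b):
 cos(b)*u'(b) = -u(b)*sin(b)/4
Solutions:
 u(b) = C1*cos(b)^(1/4)


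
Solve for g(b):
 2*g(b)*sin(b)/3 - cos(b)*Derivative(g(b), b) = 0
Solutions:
 g(b) = C1/cos(b)^(2/3)


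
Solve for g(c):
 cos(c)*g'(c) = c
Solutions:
 g(c) = C1 + Integral(c/cos(c), c)


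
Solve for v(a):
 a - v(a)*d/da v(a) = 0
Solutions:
 v(a) = -sqrt(C1 + a^2)
 v(a) = sqrt(C1 + a^2)


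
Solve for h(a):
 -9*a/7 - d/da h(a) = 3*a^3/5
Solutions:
 h(a) = C1 - 3*a^4/20 - 9*a^2/14


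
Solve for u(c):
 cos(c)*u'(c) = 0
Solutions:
 u(c) = C1


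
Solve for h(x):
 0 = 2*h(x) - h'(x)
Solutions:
 h(x) = C1*exp(2*x)


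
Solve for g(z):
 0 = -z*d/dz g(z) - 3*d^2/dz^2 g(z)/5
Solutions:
 g(z) = C1 + C2*erf(sqrt(30)*z/6)


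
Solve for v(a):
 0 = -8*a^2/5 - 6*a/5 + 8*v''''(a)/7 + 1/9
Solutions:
 v(a) = C1 + C2*a + C3*a^2 + C4*a^3 + 7*a^6/1800 + 7*a^5/800 - 7*a^4/1728


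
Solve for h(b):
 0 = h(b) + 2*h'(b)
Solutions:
 h(b) = C1*exp(-b/2)


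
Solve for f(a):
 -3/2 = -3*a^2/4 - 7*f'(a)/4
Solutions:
 f(a) = C1 - a^3/7 + 6*a/7


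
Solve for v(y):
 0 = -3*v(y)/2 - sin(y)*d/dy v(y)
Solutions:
 v(y) = C1*(cos(y) + 1)^(3/4)/(cos(y) - 1)^(3/4)


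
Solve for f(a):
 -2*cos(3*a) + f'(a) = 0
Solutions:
 f(a) = C1 + 2*sin(3*a)/3


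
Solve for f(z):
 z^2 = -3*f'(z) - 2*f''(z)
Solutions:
 f(z) = C1 + C2*exp(-3*z/2) - z^3/9 + 2*z^2/9 - 8*z/27


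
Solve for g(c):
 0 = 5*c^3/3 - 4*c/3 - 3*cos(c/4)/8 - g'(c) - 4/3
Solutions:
 g(c) = C1 + 5*c^4/12 - 2*c^2/3 - 4*c/3 - 3*sin(c/4)/2


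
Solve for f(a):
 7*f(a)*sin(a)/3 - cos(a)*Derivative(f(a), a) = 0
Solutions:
 f(a) = C1/cos(a)^(7/3)


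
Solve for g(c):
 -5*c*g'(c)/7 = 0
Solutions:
 g(c) = C1


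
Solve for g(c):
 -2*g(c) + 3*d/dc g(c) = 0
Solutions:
 g(c) = C1*exp(2*c/3)


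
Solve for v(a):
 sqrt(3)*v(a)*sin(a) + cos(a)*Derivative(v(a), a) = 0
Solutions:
 v(a) = C1*cos(a)^(sqrt(3))


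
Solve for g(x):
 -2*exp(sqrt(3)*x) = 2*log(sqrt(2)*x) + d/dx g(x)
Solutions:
 g(x) = C1 - 2*x*log(x) + x*(2 - log(2)) - 2*sqrt(3)*exp(sqrt(3)*x)/3


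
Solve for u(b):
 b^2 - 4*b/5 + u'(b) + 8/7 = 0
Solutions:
 u(b) = C1 - b^3/3 + 2*b^2/5 - 8*b/7


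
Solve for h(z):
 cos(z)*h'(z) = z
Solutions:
 h(z) = C1 + Integral(z/cos(z), z)


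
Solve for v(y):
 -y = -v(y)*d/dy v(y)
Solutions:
 v(y) = -sqrt(C1 + y^2)
 v(y) = sqrt(C1 + y^2)


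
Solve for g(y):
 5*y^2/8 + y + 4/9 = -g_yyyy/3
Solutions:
 g(y) = C1 + C2*y + C3*y^2 + C4*y^3 - y^6/192 - y^5/40 - y^4/18


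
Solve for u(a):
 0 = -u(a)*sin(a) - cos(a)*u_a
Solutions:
 u(a) = C1*cos(a)


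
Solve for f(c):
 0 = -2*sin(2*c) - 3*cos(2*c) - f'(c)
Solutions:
 f(c) = C1 - 3*sin(2*c)/2 + cos(2*c)


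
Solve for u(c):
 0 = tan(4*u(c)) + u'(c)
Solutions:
 u(c) = -asin(C1*exp(-4*c))/4 + pi/4
 u(c) = asin(C1*exp(-4*c))/4


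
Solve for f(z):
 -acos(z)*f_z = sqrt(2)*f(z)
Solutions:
 f(z) = C1*exp(-sqrt(2)*Integral(1/acos(z), z))


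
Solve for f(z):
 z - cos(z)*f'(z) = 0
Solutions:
 f(z) = C1 + Integral(z/cos(z), z)


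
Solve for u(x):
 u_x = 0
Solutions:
 u(x) = C1


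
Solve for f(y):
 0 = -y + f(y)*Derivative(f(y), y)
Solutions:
 f(y) = -sqrt(C1 + y^2)
 f(y) = sqrt(C1 + y^2)


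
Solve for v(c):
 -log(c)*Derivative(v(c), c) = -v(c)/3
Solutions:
 v(c) = C1*exp(li(c)/3)


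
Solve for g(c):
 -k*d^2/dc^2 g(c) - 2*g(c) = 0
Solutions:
 g(c) = C1*exp(-sqrt(2)*c*sqrt(-1/k)) + C2*exp(sqrt(2)*c*sqrt(-1/k))


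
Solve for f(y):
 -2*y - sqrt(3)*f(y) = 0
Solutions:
 f(y) = -2*sqrt(3)*y/3


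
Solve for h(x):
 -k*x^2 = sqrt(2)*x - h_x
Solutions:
 h(x) = C1 + k*x^3/3 + sqrt(2)*x^2/2


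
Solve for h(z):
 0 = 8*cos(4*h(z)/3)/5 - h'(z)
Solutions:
 -8*z/5 - 3*log(sin(4*h(z)/3) - 1)/8 + 3*log(sin(4*h(z)/3) + 1)/8 = C1


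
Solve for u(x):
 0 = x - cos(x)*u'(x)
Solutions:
 u(x) = C1 + Integral(x/cos(x), x)


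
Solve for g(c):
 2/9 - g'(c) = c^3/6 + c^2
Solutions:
 g(c) = C1 - c^4/24 - c^3/3 + 2*c/9


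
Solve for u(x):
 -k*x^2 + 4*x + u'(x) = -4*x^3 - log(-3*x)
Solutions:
 u(x) = C1 + k*x^3/3 - x^4 - 2*x^2 - x*log(-x) + x*(1 - log(3))
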